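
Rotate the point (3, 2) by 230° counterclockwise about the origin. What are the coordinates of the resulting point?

Rotation matrix for 230°: [[cos 230°, -sin 230°], [sin 230°, cos 230°]] ≈ [[-0.642788, 0.766044], [-0.766044, -0.642788]]
[[-0.642788, 0.766044], [-0.766044, -0.642788]] × [3, 2]ᵀ ≈ [-0.3963, -3.5837]ᵀ
Result: (-0.3963, -3.5837)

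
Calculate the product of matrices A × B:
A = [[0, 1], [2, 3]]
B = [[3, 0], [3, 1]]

Matrix multiplication:
C[0][0] = 0×3 + 1×3 = 3
C[0][1] = 0×0 + 1×1 = 1
C[1][0] = 2×3 + 3×3 = 15
C[1][1] = 2×0 + 3×1 = 3
Result: [[3, 1], [15, 3]]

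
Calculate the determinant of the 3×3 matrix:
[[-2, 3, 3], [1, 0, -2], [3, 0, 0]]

Expansion along first row:
det = -2·det([[0,-2],[0,0]]) - 3·det([[1,-2],[3,0]]) + 3·det([[1,0],[3,0]])
    = -2·(0·0 - -2·0) - 3·(1·0 - -2·3) + 3·(1·0 - 0·3)
    = -2·0 - 3·6 + 3·0
    = 0 + -18 + 0 = -18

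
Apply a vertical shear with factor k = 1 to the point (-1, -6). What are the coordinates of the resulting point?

Shear matrix for vertical shear with factor k = 1:
[[1, 0], [1, 1]]
Result: (-1, -6) → (-1, -7)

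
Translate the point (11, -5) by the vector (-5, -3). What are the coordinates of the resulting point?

Translation by (-5, -3) (homogeneous matrix [[1, 0, -5], [0, 1, -3], [0, 0, 1]]):
x' = 11 + -5 = 6
y' = -5 + -3 = -8
Result: (6, -8)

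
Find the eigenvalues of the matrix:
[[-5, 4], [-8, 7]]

Characteristic equation: det(A - λI) = 0
λ² - (trace)λ + (det) = 0
trace = -5 + 7 = 2, det = (-5)(7) - (4)(-8) = -3
λ² - (2)λ + (-3) = 0
λ = (2 ± √((2)² - 4·(-3))) / 2 = (2 ± √16) / 2
Solving: λ = -1, 3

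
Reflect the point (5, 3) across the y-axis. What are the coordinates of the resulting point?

Reflection across y-axis: (5, 3) → (-5, 3)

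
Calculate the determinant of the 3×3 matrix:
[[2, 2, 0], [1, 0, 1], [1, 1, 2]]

Expansion along first row:
det = 2·det([[0,1],[1,2]]) - 2·det([[1,1],[1,2]]) + 0·det([[1,0],[1,1]])
    = 2·(0·2 - 1·1) - 2·(1·2 - 1·1) + 0·(1·1 - 0·1)
    = 2·-1 - 2·1 + 0·1
    = -2 + -2 + 0 = -4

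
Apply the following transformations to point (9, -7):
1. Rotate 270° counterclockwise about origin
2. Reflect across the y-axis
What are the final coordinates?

Step 1: Rotate 270° → (-7, -9)
Step 2: Reflect across y-axis → (7, -9)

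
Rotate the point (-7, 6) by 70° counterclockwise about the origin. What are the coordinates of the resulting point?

Rotation matrix for 70°: [[cos 70°, -sin 70°], [sin 70°, cos 70°]] ≈ [[0.342020, -0.939693], [0.939693, 0.342020]]
[[0.342020, -0.939693], [0.939693, 0.342020]] × [-7, 6]ᵀ ≈ [-8.0323, -4.5257]ᵀ
Result: (-8.0323, -4.5257)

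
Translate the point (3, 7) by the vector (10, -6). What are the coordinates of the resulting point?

Translation by (10, -6) (homogeneous matrix [[1, 0, 10], [0, 1, -6], [0, 0, 1]]):
x' = 3 + 10 = 13
y' = 7 + -6 = 1
Result: (13, 1)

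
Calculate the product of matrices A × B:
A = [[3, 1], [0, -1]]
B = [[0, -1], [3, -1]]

Matrix multiplication:
C[0][0] = 3×0 + 1×3 = 3
C[0][1] = 3×-1 + 1×-1 = -4
C[1][0] = 0×0 + -1×3 = -3
C[1][1] = 0×-1 + -1×-1 = 1
Result: [[3, -4], [-3, 1]]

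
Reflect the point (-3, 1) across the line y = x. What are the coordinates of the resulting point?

Reflection across line y = x: (-3, 1) → (1, -3)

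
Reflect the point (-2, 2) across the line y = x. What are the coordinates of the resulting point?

Reflection across line y = x: (-2, 2) → (2, -2)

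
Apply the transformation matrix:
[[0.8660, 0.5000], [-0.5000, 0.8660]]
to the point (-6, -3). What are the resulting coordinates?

Matrix multiplication:
[[0.8660, 0.5000], [-0.5000, 0.8660]] × [-6, -3]ᵀ
= [(0.8660)(-6) + (0.5000)(-3), (-0.5000)(-6) + (0.8660)(-3)]ᵀ
= [-6.6960, 0.4020]ᵀ
Result: (-6.6960, 0.4020)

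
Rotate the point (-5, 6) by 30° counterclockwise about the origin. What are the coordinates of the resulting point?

Rotation matrix for 30°: [[cos 30°, -sin 30°], [sin 30°, cos 30°]] ≈ [[0.866025, -0.500000], [0.500000, 0.866025]]
[[0.866025, -0.500000], [0.500000, 0.866025]] × [-5, 6]ᵀ ≈ [-7.3301, 2.6962]ᵀ
Result: (-7.3301, 2.6962)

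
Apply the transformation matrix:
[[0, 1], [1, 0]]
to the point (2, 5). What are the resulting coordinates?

Matrix multiplication:
[[0, 1], [1, 0]] × [2, 5]ᵀ
= [(0)(2) + (1)(5), (1)(2) + (0)(5)]ᵀ
= [5, 2]ᵀ
Result: (5, 2)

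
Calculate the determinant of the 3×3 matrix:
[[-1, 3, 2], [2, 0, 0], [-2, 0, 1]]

Expansion along first row:
det = -1·det([[0,0],[0,1]]) - 3·det([[2,0],[-2,1]]) + 2·det([[2,0],[-2,0]])
    = -1·(0·1 - 0·0) - 3·(2·1 - 0·-2) + 2·(2·0 - 0·-2)
    = -1·0 - 3·2 + 2·0
    = 0 + -6 + 0 = -6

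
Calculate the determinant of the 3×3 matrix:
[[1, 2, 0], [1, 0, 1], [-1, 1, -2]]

Expansion along first row:
det = 1·det([[0,1],[1,-2]]) - 2·det([[1,1],[-1,-2]]) + 0·det([[1,0],[-1,1]])
    = 1·(0·-2 - 1·1) - 2·(1·-2 - 1·-1) + 0·(1·1 - 0·-1)
    = 1·-1 - 2·-1 + 0·1
    = -1 + 2 + 0 = 1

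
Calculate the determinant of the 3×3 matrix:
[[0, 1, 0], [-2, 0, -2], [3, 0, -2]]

Expansion along first row:
det = 0·det([[0,-2],[0,-2]]) - 1·det([[-2,-2],[3,-2]]) + 0·det([[-2,0],[3,0]])
    = 0·(0·-2 - -2·0) - 1·(-2·-2 - -2·3) + 0·(-2·0 - 0·3)
    = 0·0 - 1·10 + 0·0
    = 0 + -10 + 0 = -10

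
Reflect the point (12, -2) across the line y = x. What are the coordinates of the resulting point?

Reflection across line y = x: (12, -2) → (-2, 12)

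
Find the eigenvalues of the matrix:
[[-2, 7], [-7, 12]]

Characteristic equation: det(A - λI) = 0
λ² - (trace)λ + (det) = 0
trace = -2 + 12 = 10, det = (-2)(12) - (7)(-7) = 25
λ² - (10)λ + (25) = 0
λ = (10 ± √((10)² - 4·(25))) / 2 = (10 ± √0) / 2
Solving: λ = 5, 5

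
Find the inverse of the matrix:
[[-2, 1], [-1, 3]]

For [[a,b],[c,d]], inverse = (1/det)·[[d,-b],[-c,a]]
det = (-2)(3) - (1)(-1) = -6 - -1 = -5
Inverse = (1/-5)·[[3, -1], [1, -2]]
= [[-3/5, 1/5], [-1/5, 2/5]]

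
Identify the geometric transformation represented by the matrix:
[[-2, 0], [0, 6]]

This matrix represents: non-uniform scaling by sx = -2, sy = 6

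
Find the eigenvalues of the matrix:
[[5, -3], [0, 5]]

Characteristic equation: det(A - λI) = 0
λ² - (trace)λ + (det) = 0
trace = 5 + 5 = 10, det = (5)(5) - (-3)(0) = 25
λ² - (10)λ + (25) = 0
λ = (10 ± √((10)² - 4·(25))) / 2 = (10 ± √0) / 2
Solving: λ = 5, 5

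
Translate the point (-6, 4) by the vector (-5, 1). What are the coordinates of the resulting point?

Translation by (-5, 1) (homogeneous matrix [[1, 0, -5], [0, 1, 1], [0, 0, 1]]):
x' = -6 + -5 = -11
y' = 4 + 1 = 5
Result: (-11, 5)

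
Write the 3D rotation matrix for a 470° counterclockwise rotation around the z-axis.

Rotation matrix for counterclockwise 470° around z-axis:
cos(470°) = -0.3420, sin(470°) = 0.9397
Result: [[-0.3420, -0.9397, 0], [0.9397, -0.3420, 0], [0, 0, 1]]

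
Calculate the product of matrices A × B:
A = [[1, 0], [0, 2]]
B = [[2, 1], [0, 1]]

Matrix multiplication:
C[0][0] = 1×2 + 0×0 = 2
C[0][1] = 1×1 + 0×1 = 1
C[1][0] = 0×2 + 2×0 = 0
C[1][1] = 0×1 + 2×1 = 2
Result: [[2, 1], [0, 2]]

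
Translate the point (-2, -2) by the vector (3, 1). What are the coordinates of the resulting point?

Translation by (3, 1) (homogeneous matrix [[1, 0, 3], [0, 1, 1], [0, 0, 1]]):
x' = -2 + 3 = 1
y' = -2 + 1 = -1
Result: (1, -1)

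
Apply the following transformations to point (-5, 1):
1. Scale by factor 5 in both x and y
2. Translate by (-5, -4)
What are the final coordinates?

Step 1: Scale (-5, 1) by 5 → (-25, 5)
Step 2: Translate by (-5, -4) → (-30, 1)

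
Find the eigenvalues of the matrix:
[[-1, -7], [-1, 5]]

Characteristic equation: det(A - λI) = 0
λ² - (trace)λ + (det) = 0
trace = -1 + 5 = 4, det = (-1)(5) - (-7)(-1) = -12
λ² - (4)λ + (-12) = 0
λ = (4 ± √((4)² - 4·(-12))) / 2 = (4 ± √64) / 2
Solving: λ = -2, 6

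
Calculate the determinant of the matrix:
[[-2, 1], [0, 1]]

For a 2×2 matrix [[a, b], [c, d]], det = ad - bc
det = (-2)(1) - (1)(0) = -2 - 0 = -2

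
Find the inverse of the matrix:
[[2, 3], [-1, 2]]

For [[a,b],[c,d]], inverse = (1/det)·[[d,-b],[-c,a]]
det = (2)(2) - (3)(-1) = 4 - -3 = 7
Inverse = (1/7)·[[2, -3], [1, 2]]
= [[2/7, -3/7], [1/7, 2/7]]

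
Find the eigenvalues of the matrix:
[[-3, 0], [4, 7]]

Characteristic equation: det(A - λI) = 0
λ² - (trace)λ + (det) = 0
trace = -3 + 7 = 4, det = (-3)(7) - (0)(4) = -21
λ² - (4)λ + (-21) = 0
λ = (4 ± √((4)² - 4·(-21))) / 2 = (4 ± √100) / 2
Solving: λ = -3, 7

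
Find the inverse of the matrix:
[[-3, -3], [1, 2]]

For [[a,b],[c,d]], inverse = (1/det)·[[d,-b],[-c,a]]
det = (-3)(2) - (-3)(1) = -6 - -3 = -3
Inverse = (1/-3)·[[2, 3], [-1, -3]]
= [[-2/3, -1], [1/3, 1]]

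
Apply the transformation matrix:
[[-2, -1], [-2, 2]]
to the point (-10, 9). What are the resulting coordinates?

Matrix multiplication:
[[-2, -1], [-2, 2]] × [-10, 9]ᵀ
= [(-2)(-10) + (-1)(9), (-2)(-10) + (2)(9)]ᵀ
= [11, 38]ᵀ
Result: (11, 38)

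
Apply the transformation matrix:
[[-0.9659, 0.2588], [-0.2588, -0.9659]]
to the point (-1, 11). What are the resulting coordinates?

Matrix multiplication:
[[-0.9659, 0.2588], [-0.2588, -0.9659]] × [-1, 11]ᵀ
= [(-0.9659)(-1) + (0.2588)(11), (-0.2588)(-1) + (-0.9659)(11)]ᵀ
= [3.8127, -10.3661]ᵀ
Result: (3.8127, -10.3661)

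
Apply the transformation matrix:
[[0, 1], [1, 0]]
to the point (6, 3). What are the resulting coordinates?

Matrix multiplication:
[[0, 1], [1, 0]] × [6, 3]ᵀ
= [(0)(6) + (1)(3), (1)(6) + (0)(3)]ᵀ
= [3, 6]ᵀ
Result: (3, 6)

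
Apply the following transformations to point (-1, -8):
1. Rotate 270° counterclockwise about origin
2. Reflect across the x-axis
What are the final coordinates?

Step 1: Rotate 270° → (-8, 1)
Step 2: Reflect across x-axis → (-8, -1)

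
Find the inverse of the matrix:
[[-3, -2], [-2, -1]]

For [[a,b],[c,d]], inverse = (1/det)·[[d,-b],[-c,a]]
det = (-3)(-1) - (-2)(-2) = 3 - 4 = -1
Inverse = (1/-1)·[[-1, 2], [2, -3]]
= [[1, -2], [-2, 3]]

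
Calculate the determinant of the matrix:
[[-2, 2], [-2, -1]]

For a 2×2 matrix [[a, b], [c, d]], det = ad - bc
det = (-2)(-1) - (2)(-2) = 2 - -4 = 6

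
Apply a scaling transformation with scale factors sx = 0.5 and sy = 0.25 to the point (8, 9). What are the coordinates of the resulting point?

Scaling matrix:
[[0.50, 0], [0, 0.25]]
Result: (8 × 0.5, 9 × 0.25) = (4, 2.25)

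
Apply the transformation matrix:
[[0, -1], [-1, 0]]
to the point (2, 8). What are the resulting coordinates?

Matrix multiplication:
[[0, -1], [-1, 0]] × [2, 8]ᵀ
= [(0)(2) + (-1)(8), (-1)(2) + (0)(8)]ᵀ
= [-8, -2]ᵀ
Result: (-8, -2)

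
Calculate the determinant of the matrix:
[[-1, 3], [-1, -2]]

For a 2×2 matrix [[a, b], [c, d]], det = ad - bc
det = (-1)(-2) - (3)(-1) = 2 - -3 = 5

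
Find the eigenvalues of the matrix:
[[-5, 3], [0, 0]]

Characteristic equation: det(A - λI) = 0
λ² - (trace)λ + (det) = 0
trace = -5 + 0 = -5, det = (-5)(0) - (3)(0) = 0
λ² - (-5)λ + (0) = 0
λ = (-5 ± √((-5)² - 4·(0))) / 2 = (-5 ± √25) / 2
Solving: λ = -5, 0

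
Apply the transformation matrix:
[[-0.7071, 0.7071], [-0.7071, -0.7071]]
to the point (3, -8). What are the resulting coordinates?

Matrix multiplication:
[[-0.7071, 0.7071], [-0.7071, -0.7071]] × [3, -8]ᵀ
= [(-0.7071)(3) + (0.7071)(-8), (-0.7071)(3) + (-0.7071)(-8)]ᵀ
= [-7.7781, 3.5355]ᵀ
Result: (-7.7781, 3.5355)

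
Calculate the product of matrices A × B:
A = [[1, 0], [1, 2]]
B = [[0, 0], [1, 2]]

Matrix multiplication:
C[0][0] = 1×0 + 0×1 = 0
C[0][1] = 1×0 + 0×2 = 0
C[1][0] = 1×0 + 2×1 = 2
C[1][1] = 1×0 + 2×2 = 4
Result: [[0, 0], [2, 4]]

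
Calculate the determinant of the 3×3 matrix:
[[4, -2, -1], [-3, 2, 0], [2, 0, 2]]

Expansion along first row:
det = 4·det([[2,0],[0,2]]) - -2·det([[-3,0],[2,2]]) + -1·det([[-3,2],[2,0]])
    = 4·(2·2 - 0·0) - -2·(-3·2 - 0·2) + -1·(-3·0 - 2·2)
    = 4·4 - -2·-6 + -1·-4
    = 16 + -12 + 4 = 8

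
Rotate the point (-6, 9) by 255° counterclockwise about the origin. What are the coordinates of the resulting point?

Rotation matrix for 255°: [[cos 255°, -sin 255°], [sin 255°, cos 255°]] ≈ [[-0.258819, 0.965926], [-0.965926, -0.258819]]
[[-0.258819, 0.965926], [-0.965926, -0.258819]] × [-6, 9]ᵀ ≈ [10.2462, 3.4662]ᵀ
Result: (10.2462, 3.4662)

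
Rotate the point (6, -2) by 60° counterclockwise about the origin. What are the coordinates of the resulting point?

Rotation matrix for 60°: [[cos 60°, -sin 60°], [sin 60°, cos 60°]] ≈ [[0.500000, -0.866025], [0.866025, 0.500000]]
[[0.500000, -0.866025], [0.866025, 0.500000]] × [6, -2]ᵀ ≈ [4.7321, 4.1962]ᵀ
Result: (4.7321, 4.1962)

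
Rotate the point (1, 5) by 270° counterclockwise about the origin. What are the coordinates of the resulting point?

Rotation matrix for 270°: [[cos 270°, -sin 270°], [sin 270°, cos 270°]] = [[0, 1], [-1, 0]]
[[0, 1], [-1, 0]] × [1, 5]ᵀ = [5, -1]ᵀ
Result: (5, -1)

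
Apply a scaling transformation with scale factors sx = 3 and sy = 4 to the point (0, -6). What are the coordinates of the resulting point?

Scaling matrix:
[[3, 0], [0, 4]]
Result: (0 × 3, -6 × 4) = (0, -24)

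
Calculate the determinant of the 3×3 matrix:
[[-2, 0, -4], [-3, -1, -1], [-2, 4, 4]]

Expansion along first row:
det = -2·det([[-1,-1],[4,4]]) - 0·det([[-3,-1],[-2,4]]) + -4·det([[-3,-1],[-2,4]])
    = -2·(-1·4 - -1·4) - 0·(-3·4 - -1·-2) + -4·(-3·4 - -1·-2)
    = -2·0 - 0·-14 + -4·-14
    = 0 + 0 + 56 = 56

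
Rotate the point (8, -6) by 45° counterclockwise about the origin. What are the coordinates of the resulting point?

Rotation matrix for 45°: [[cos 45°, -sin 45°], [sin 45°, cos 45°]] ≈ [[0.707107, -0.707107], [0.707107, 0.707107]]
[[0.707107, -0.707107], [0.707107, 0.707107]] × [8, -6]ᵀ ≈ [9.8995, 1.4142]ᵀ
Result: (9.8995, 1.4142)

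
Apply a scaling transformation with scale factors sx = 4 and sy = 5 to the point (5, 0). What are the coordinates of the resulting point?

Scaling matrix:
[[4, 0], [0, 5]]
Result: (5 × 4, 0 × 5) = (20, 0)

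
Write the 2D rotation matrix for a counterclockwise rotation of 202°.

Rotation matrix formula: [[cos θ, -sin θ], [sin θ, cos θ]]
For θ = 202°:
cos(202°) = -0.9272
sin(202°) = -0.3746
Result: [[-0.9272, 0.3746], [-0.3746, -0.9272]]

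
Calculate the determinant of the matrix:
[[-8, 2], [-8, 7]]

For a 2×2 matrix [[a, b], [c, d]], det = ad - bc
det = (-8)(7) - (2)(-8) = -56 - -16 = -40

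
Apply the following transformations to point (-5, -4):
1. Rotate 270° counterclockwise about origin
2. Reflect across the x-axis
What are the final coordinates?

Step 1: Rotate 270° → (-4, 5)
Step 2: Reflect across x-axis → (-4, -5)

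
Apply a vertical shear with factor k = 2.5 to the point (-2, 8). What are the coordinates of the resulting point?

Shear matrix for vertical shear with factor k = 2.5:
[[1, 0], [2.50, 1]]
Result: (-2, 8) → (-2, 3)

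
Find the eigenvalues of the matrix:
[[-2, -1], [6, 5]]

Characteristic equation: det(A - λI) = 0
λ² - (trace)λ + (det) = 0
trace = -2 + 5 = 3, det = (-2)(5) - (-1)(6) = -4
λ² - (3)λ + (-4) = 0
λ = (3 ± √((3)² - 4·(-4))) / 2 = (3 ± √25) / 2
Solving: λ = -1, 4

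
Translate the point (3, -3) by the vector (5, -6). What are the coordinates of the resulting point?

Translation by (5, -6) (homogeneous matrix [[1, 0, 5], [0, 1, -6], [0, 0, 1]]):
x' = 3 + 5 = 8
y' = -3 + -6 = -9
Result: (8, -9)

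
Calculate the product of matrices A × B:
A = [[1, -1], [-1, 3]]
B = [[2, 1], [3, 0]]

Matrix multiplication:
C[0][0] = 1×2 + -1×3 = -1
C[0][1] = 1×1 + -1×0 = 1
C[1][0] = -1×2 + 3×3 = 7
C[1][1] = -1×1 + 3×0 = -1
Result: [[-1, 1], [7, -1]]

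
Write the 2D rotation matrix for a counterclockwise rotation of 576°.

Rotation matrix formula: [[cos θ, -sin θ], [sin θ, cos θ]]
For θ = 576°:
cos(576°) = -0.8090
sin(576°) = -0.5878
Result: [[-0.8090, 0.5878], [-0.5878, -0.8090]]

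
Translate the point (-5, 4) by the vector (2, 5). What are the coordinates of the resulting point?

Translation by (2, 5) (homogeneous matrix [[1, 0, 2], [0, 1, 5], [0, 0, 1]]):
x' = -5 + 2 = -3
y' = 4 + 5 = 9
Result: (-3, 9)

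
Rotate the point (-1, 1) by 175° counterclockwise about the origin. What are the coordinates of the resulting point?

Rotation matrix for 175°: [[cos 175°, -sin 175°], [sin 175°, cos 175°]] ≈ [[-0.996195, -0.087156], [0.087156, -0.996195]]
[[-0.996195, -0.087156], [0.087156, -0.996195]] × [-1, 1]ᵀ ≈ [0.9090, -1.0834]ᵀ
Result: (0.9090, -1.0834)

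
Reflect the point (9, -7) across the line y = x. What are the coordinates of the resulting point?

Reflection across line y = x: (9, -7) → (-7, 9)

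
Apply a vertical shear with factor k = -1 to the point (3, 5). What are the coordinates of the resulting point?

Shear matrix for vertical shear with factor k = -1:
[[1, 0], [-1, 1]]
Result: (3, 5) → (3, 2)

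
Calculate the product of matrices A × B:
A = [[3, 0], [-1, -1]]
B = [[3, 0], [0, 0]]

Matrix multiplication:
C[0][0] = 3×3 + 0×0 = 9
C[0][1] = 3×0 + 0×0 = 0
C[1][0] = -1×3 + -1×0 = -3
C[1][1] = -1×0 + -1×0 = 0
Result: [[9, 0], [-3, 0]]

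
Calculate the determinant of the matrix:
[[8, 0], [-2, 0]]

For a 2×2 matrix [[a, b], [c, d]], det = ad - bc
det = (8)(0) - (0)(-2) = 0 - 0 = 0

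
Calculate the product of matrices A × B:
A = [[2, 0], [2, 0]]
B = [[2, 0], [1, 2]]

Matrix multiplication:
C[0][0] = 2×2 + 0×1 = 4
C[0][1] = 2×0 + 0×2 = 0
C[1][0] = 2×2 + 0×1 = 4
C[1][1] = 2×0 + 0×2 = 0
Result: [[4, 0], [4, 0]]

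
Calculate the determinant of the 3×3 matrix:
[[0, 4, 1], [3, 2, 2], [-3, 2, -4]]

Expansion along first row:
det = 0·det([[2,2],[2,-4]]) - 4·det([[3,2],[-3,-4]]) + 1·det([[3,2],[-3,2]])
    = 0·(2·-4 - 2·2) - 4·(3·-4 - 2·-3) + 1·(3·2 - 2·-3)
    = 0·-12 - 4·-6 + 1·12
    = 0 + 24 + 12 = 36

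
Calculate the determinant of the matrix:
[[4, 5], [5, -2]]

For a 2×2 matrix [[a, b], [c, d]], det = ad - bc
det = (4)(-2) - (5)(5) = -8 - 25 = -33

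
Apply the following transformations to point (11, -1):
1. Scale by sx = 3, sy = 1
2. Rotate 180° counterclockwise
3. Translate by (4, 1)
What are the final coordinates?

Step 1: Scale → (33, -1)
Step 2: Rotate 180° → (-33, 1)
Step 3: Translate → (-29, 2)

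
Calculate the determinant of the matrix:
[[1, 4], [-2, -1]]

For a 2×2 matrix [[a, b], [c, d]], det = ad - bc
det = (1)(-1) - (4)(-2) = -1 - -8 = 7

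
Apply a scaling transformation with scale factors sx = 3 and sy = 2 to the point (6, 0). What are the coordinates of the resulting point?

Scaling matrix:
[[3, 0], [0, 2]]
Result: (6 × 3, 0 × 2) = (18, 0)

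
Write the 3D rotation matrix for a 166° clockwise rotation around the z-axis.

Rotation matrix for clockwise 166° around z-axis:
A clockwise rotation by 166° is a counterclockwise rotation by -166°.
cos(-166°) = -0.9703, sin(-166°) = -0.2419
Result: [[-0.9703, 0.2419, 0], [-0.2419, -0.9703, 0], [0, 0, 1]]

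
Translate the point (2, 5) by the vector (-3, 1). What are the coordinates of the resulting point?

Translation by (-3, 1) (homogeneous matrix [[1, 0, -3], [0, 1, 1], [0, 0, 1]]):
x' = 2 + -3 = -1
y' = 5 + 1 = 6
Result: (-1, 6)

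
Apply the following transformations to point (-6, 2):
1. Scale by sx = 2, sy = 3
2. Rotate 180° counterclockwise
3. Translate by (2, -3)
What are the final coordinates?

Step 1: Scale → (-12, 6)
Step 2: Rotate 180° → (12, -6)
Step 3: Translate → (14, -9)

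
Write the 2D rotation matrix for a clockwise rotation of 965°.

Rotation matrix formula: [[cos θ, -sin θ], [sin θ, cos θ]]
A clockwise rotation by 965° is equivalent to a counterclockwise rotation by -965°.
For θ = -965°:
cos(-965°) = -0.4226
sin(-965°) = 0.9063
Result: [[-0.4226, -0.9063], [0.9063, -0.4226]]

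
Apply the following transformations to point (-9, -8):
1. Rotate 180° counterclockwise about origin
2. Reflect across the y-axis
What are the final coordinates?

Step 1: Rotate 180° → (9, 8)
Step 2: Reflect across y-axis → (-9, 8)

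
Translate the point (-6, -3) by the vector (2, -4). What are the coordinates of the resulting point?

Translation by (2, -4) (homogeneous matrix [[1, 0, 2], [0, 1, -4], [0, 0, 1]]):
x' = -6 + 2 = -4
y' = -3 + -4 = -7
Result: (-4, -7)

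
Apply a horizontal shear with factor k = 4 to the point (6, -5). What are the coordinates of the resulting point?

Shear matrix for horizontal shear with factor k = 4:
[[1, 4], [0, 1]]
Result: (6, -5) → (-14, -5)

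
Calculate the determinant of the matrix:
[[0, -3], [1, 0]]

For a 2×2 matrix [[a, b], [c, d]], det = ad - bc
det = (0)(0) - (-3)(1) = 0 - -3 = 3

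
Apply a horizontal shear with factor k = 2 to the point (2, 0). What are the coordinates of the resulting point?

Shear matrix for horizontal shear with factor k = 2:
[[1, 2], [0, 1]]
Result: (2, 0) → (2, 0)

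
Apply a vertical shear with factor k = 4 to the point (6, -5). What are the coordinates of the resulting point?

Shear matrix for vertical shear with factor k = 4:
[[1, 0], [4, 1]]
Result: (6, -5) → (6, 19)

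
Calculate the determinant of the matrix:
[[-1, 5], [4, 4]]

For a 2×2 matrix [[a, b], [c, d]], det = ad - bc
det = (-1)(4) - (5)(4) = -4 - 20 = -24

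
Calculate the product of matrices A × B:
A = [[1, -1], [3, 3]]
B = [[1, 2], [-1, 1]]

Matrix multiplication:
C[0][0] = 1×1 + -1×-1 = 2
C[0][1] = 1×2 + -1×1 = 1
C[1][0] = 3×1 + 3×-1 = 0
C[1][1] = 3×2 + 3×1 = 9
Result: [[2, 1], [0, 9]]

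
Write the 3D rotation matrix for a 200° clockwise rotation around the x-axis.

Rotation matrix for clockwise 200° around x-axis:
A clockwise rotation by 200° is a counterclockwise rotation by -200°.
cos(-200°) = -0.9397, sin(-200°) = 0.3420
Result: [[1, 0, 0], [0, -0.9397, -0.3420], [0, 0.3420, -0.9397]]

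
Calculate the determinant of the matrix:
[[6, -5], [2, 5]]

For a 2×2 matrix [[a, b], [c, d]], det = ad - bc
det = (6)(5) - (-5)(2) = 30 - -10 = 40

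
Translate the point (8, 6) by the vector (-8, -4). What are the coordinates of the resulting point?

Translation by (-8, -4) (homogeneous matrix [[1, 0, -8], [0, 1, -4], [0, 0, 1]]):
x' = 8 + -8 = 0
y' = 6 + -4 = 2
Result: (0, 2)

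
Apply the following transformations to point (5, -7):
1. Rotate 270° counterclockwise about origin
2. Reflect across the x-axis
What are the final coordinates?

Step 1: Rotate 270° → (-7, -5)
Step 2: Reflect across x-axis → (-7, 5)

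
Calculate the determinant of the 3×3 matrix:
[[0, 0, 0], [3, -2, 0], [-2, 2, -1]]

Expansion along first row:
det = 0·det([[-2,0],[2,-1]]) - 0·det([[3,0],[-2,-1]]) + 0·det([[3,-2],[-2,2]])
    = 0·(-2·-1 - 0·2) - 0·(3·-1 - 0·-2) + 0·(3·2 - -2·-2)
    = 0·2 - 0·-3 + 0·2
    = 0 + 0 + 0 = 0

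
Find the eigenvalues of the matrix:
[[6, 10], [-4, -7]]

Characteristic equation: det(A - λI) = 0
λ² - (trace)λ + (det) = 0
trace = 6 + -7 = -1, det = (6)(-7) - (10)(-4) = -2
λ² - (-1)λ + (-2) = 0
λ = (-1 ± √((-1)² - 4·(-2))) / 2 = (-1 ± √9) / 2
Solving: λ = -2, 1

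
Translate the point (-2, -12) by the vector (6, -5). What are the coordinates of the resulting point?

Translation by (6, -5) (homogeneous matrix [[1, 0, 6], [0, 1, -5], [0, 0, 1]]):
x' = -2 + 6 = 4
y' = -12 + -5 = -17
Result: (4, -17)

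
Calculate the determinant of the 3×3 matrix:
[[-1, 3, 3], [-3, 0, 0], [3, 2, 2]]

Expansion along first row:
det = -1·det([[0,0],[2,2]]) - 3·det([[-3,0],[3,2]]) + 3·det([[-3,0],[3,2]])
    = -1·(0·2 - 0·2) - 3·(-3·2 - 0·3) + 3·(-3·2 - 0·3)
    = -1·0 - 3·-6 + 3·-6
    = 0 + 18 + -18 = 0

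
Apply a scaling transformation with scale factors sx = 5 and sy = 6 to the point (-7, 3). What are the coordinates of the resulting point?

Scaling matrix:
[[5, 0], [0, 6]]
Result: (-7 × 5, 3 × 6) = (-35, 18)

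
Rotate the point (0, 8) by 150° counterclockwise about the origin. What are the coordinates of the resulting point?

Rotation matrix for 150°: [[cos 150°, -sin 150°], [sin 150°, cos 150°]] ≈ [[-0.866025, -0.500000], [0.500000, -0.866025]]
[[-0.866025, -0.500000], [0.500000, -0.866025]] × [0, 8]ᵀ ≈ [-4, -6.9282]ᵀ
Result: (-4, -6.9282)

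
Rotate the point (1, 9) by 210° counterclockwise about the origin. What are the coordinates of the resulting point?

Rotation matrix for 210°: [[cos 210°, -sin 210°], [sin 210°, cos 210°]] ≈ [[-0.866025, 0.500000], [-0.500000, -0.866025]]
[[-0.866025, 0.500000], [-0.500000, -0.866025]] × [1, 9]ᵀ ≈ [3.6340, -8.2942]ᵀ
Result: (3.6340, -8.2942)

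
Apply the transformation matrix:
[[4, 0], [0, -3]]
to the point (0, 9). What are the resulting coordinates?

Matrix multiplication:
[[4, 0], [0, -3]] × [0, 9]ᵀ
= [(4)(0) + (0)(9), (0)(0) + (-3)(9)]ᵀ
= [0, -27]ᵀ
Result: (0, -27)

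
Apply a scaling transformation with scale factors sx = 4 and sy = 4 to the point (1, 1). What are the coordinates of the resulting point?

Scaling matrix:
[[4, 0], [0, 4]]
Result: (1 × 4, 1 × 4) = (4, 4)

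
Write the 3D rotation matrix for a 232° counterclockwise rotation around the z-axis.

Rotation matrix for counterclockwise 232° around z-axis:
cos(232°) = -0.6157, sin(232°) = -0.7880
Result: [[-0.6157, 0.7880, 0], [-0.7880, -0.6157, 0], [0, 0, 1]]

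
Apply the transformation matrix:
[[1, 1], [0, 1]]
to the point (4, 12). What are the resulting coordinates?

Matrix multiplication:
[[1, 1], [0, 1]] × [4, 12]ᵀ
= [(1)(4) + (1)(12), (0)(4) + (1)(12)]ᵀ
= [16, 12]ᵀ
Result: (16, 12)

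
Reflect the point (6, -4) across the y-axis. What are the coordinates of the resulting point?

Reflection across y-axis: (6, -4) → (-6, -4)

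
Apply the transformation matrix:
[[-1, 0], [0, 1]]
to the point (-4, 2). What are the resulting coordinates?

Matrix multiplication:
[[-1, 0], [0, 1]] × [-4, 2]ᵀ
= [(-1)(-4) + (0)(2), (0)(-4) + (1)(2)]ᵀ
= [4, 2]ᵀ
Result: (4, 2)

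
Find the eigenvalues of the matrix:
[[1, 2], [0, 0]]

Characteristic equation: det(A - λI) = 0
λ² - (trace)λ + (det) = 0
trace = 1 + 0 = 1, det = (1)(0) - (2)(0) = 0
λ² - (1)λ + (0) = 0
λ = (1 ± √((1)² - 4·(0))) / 2 = (1 ± √1) / 2
Solving: λ = 0, 1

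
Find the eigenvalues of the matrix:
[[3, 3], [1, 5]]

Characteristic equation: det(A - λI) = 0
λ² - (trace)λ + (det) = 0
trace = 3 + 5 = 8, det = (3)(5) - (3)(1) = 12
λ² - (8)λ + (12) = 0
λ = (8 ± √((8)² - 4·(12))) / 2 = (8 ± √16) / 2
Solving: λ = 2, 6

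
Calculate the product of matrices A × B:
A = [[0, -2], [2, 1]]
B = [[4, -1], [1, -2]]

Matrix multiplication:
C[0][0] = 0×4 + -2×1 = -2
C[0][1] = 0×-1 + -2×-2 = 4
C[1][0] = 2×4 + 1×1 = 9
C[1][1] = 2×-1 + 1×-2 = -4
Result: [[-2, 4], [9, -4]]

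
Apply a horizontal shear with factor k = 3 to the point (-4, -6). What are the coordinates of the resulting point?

Shear matrix for horizontal shear with factor k = 3:
[[1, 3], [0, 1]]
Result: (-4, -6) → (-22, -6)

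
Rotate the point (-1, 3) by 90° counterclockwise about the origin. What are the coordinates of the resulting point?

Rotation matrix for 90°: [[cos 90°, -sin 90°], [sin 90°, cos 90°]] = [[0, -1], [1, 0]]
[[0, -1], [1, 0]] × [-1, 3]ᵀ = [-3, -1]ᵀ
Result: (-3, -1)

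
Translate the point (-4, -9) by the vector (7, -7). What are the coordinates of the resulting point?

Translation by (7, -7) (homogeneous matrix [[1, 0, 7], [0, 1, -7], [0, 0, 1]]):
x' = -4 + 7 = 3
y' = -9 + -7 = -16
Result: (3, -16)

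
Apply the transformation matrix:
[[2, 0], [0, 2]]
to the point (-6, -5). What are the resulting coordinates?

Matrix multiplication:
[[2, 0], [0, 2]] × [-6, -5]ᵀ
= [(2)(-6) + (0)(-5), (0)(-6) + (2)(-5)]ᵀ
= [-12, -10]ᵀ
Result: (-12, -10)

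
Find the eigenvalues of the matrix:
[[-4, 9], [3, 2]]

Characteristic equation: det(A - λI) = 0
λ² - (trace)λ + (det) = 0
trace = -4 + 2 = -2, det = (-4)(2) - (9)(3) = -35
λ² - (-2)λ + (-35) = 0
λ = (-2 ± √((-2)² - 4·(-35))) / 2 = (-2 ± √144) / 2
Solving: λ = -7, 5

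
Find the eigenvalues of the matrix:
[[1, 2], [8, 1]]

Characteristic equation: det(A - λI) = 0
λ² - (trace)λ + (det) = 0
trace = 1 + 1 = 2, det = (1)(1) - (2)(8) = -15
λ² - (2)λ + (-15) = 0
λ = (2 ± √((2)² - 4·(-15))) / 2 = (2 ± √64) / 2
Solving: λ = -3, 5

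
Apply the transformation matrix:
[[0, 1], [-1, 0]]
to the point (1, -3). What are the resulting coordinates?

Matrix multiplication:
[[0, 1], [-1, 0]] × [1, -3]ᵀ
= [(0)(1) + (1)(-3), (-1)(1) + (0)(-3)]ᵀ
= [-3, -1]ᵀ
Result: (-3, -1)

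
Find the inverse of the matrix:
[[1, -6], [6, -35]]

For [[a,b],[c,d]], inverse = (1/det)·[[d,-b],[-c,a]]
det = (1)(-35) - (-6)(6) = -35 - -36 = 1
Inverse = [[-35, 6], [-6, 1]]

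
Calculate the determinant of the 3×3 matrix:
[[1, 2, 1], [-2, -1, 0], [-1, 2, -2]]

Expansion along first row:
det = 1·det([[-1,0],[2,-2]]) - 2·det([[-2,0],[-1,-2]]) + 1·det([[-2,-1],[-1,2]])
    = 1·(-1·-2 - 0·2) - 2·(-2·-2 - 0·-1) + 1·(-2·2 - -1·-1)
    = 1·2 - 2·4 + 1·-5
    = 2 + -8 + -5 = -11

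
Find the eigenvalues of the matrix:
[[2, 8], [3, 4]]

Characteristic equation: det(A - λI) = 0
λ² - (trace)λ + (det) = 0
trace = 2 + 4 = 6, det = (2)(4) - (8)(3) = -16
λ² - (6)λ + (-16) = 0
λ = (6 ± √((6)² - 4·(-16))) / 2 = (6 ± √100) / 2
Solving: λ = -2, 8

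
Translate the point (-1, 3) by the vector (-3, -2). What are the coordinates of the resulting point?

Translation by (-3, -2) (homogeneous matrix [[1, 0, -3], [0, 1, -2], [0, 0, 1]]):
x' = -1 + -3 = -4
y' = 3 + -2 = 1
Result: (-4, 1)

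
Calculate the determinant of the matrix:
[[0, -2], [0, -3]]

For a 2×2 matrix [[a, b], [c, d]], det = ad - bc
det = (0)(-3) - (-2)(0) = 0 - 0 = 0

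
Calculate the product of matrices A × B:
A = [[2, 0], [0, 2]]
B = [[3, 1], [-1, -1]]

Matrix multiplication:
C[0][0] = 2×3 + 0×-1 = 6
C[0][1] = 2×1 + 0×-1 = 2
C[1][0] = 0×3 + 2×-1 = -2
C[1][1] = 0×1 + 2×-1 = -2
Result: [[6, 2], [-2, -2]]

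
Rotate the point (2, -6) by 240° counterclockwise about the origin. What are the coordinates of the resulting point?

Rotation matrix for 240°: [[cos 240°, -sin 240°], [sin 240°, cos 240°]] ≈ [[-0.500000, 0.866025], [-0.866025, -0.500000]]
[[-0.500000, 0.866025], [-0.866025, -0.500000]] × [2, -6]ᵀ ≈ [-6.1962, 1.2679]ᵀ
Result: (-6.1962, 1.2679)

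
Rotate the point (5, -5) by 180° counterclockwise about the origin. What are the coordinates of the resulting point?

Rotation matrix for 180°: [[cos 180°, -sin 180°], [sin 180°, cos 180°]] = [[-1, 0], [0, -1]]
[[-1, 0], [0, -1]] × [5, -5]ᵀ = [-5, 5]ᵀ
Result: (-5, 5)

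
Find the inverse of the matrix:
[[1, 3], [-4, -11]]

For [[a,b],[c,d]], inverse = (1/det)·[[d,-b],[-c,a]]
det = (1)(-11) - (3)(-4) = -11 - -12 = 1
Inverse = [[-11, -3], [4, 1]]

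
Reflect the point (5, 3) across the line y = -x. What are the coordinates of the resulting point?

Reflection across line y = -x: (5, 3) → (-3, -5)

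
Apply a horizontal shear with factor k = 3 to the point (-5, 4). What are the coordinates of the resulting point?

Shear matrix for horizontal shear with factor k = 3:
[[1, 3], [0, 1]]
Result: (-5, 4) → (7, 4)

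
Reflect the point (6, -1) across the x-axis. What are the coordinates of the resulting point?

Reflection across x-axis: (6, -1) → (6, 1)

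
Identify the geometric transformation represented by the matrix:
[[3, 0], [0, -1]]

This matrix represents: non-uniform scaling by sx = 3, sy = -1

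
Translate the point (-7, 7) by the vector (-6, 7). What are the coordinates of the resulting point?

Translation by (-6, 7) (homogeneous matrix [[1, 0, -6], [0, 1, 7], [0, 0, 1]]):
x' = -7 + -6 = -13
y' = 7 + 7 = 14
Result: (-13, 14)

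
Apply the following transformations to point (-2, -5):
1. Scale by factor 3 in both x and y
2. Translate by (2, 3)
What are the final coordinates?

Step 1: Scale (-2, -5) by 3 → (-6, -15)
Step 2: Translate by (2, 3) → (-4, -12)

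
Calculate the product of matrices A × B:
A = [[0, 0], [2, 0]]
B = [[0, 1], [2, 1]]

Matrix multiplication:
C[0][0] = 0×0 + 0×2 = 0
C[0][1] = 0×1 + 0×1 = 0
C[1][0] = 2×0 + 0×2 = 0
C[1][1] = 2×1 + 0×1 = 2
Result: [[0, 0], [0, 2]]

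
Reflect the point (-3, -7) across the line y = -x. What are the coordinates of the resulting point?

Reflection across line y = -x: (-3, -7) → (7, 3)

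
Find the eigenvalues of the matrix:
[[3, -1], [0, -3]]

Characteristic equation: det(A - λI) = 0
λ² - (trace)λ + (det) = 0
trace = 3 + -3 = 0, det = (3)(-3) - (-1)(0) = -9
λ² - (0)λ + (-9) = 0
λ = (0 ± √((0)² - 4·(-9))) / 2 = (0 ± √36) / 2
Solving: λ = -3, 3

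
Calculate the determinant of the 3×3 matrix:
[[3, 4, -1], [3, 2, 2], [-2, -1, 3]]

Expansion along first row:
det = 3·det([[2,2],[-1,3]]) - 4·det([[3,2],[-2,3]]) + -1·det([[3,2],[-2,-1]])
    = 3·(2·3 - 2·-1) - 4·(3·3 - 2·-2) + -1·(3·-1 - 2·-2)
    = 3·8 - 4·13 + -1·1
    = 24 + -52 + -1 = -29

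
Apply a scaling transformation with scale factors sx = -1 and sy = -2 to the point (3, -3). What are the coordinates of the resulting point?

Scaling matrix:
[[-1, 0], [0, -2]]
Result: (3 × -1, -3 × -2) = (-3, 6)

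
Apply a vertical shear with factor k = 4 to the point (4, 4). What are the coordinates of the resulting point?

Shear matrix for vertical shear with factor k = 4:
[[1, 0], [4, 1]]
Result: (4, 4) → (4, 20)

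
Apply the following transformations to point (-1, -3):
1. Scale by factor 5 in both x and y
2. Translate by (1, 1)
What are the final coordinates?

Step 1: Scale (-1, -3) by 5 → (-5, -15)
Step 2: Translate by (1, 1) → (-4, -14)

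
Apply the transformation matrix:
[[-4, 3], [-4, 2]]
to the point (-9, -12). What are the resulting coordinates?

Matrix multiplication:
[[-4, 3], [-4, 2]] × [-9, -12]ᵀ
= [(-4)(-9) + (3)(-12), (-4)(-9) + (2)(-12)]ᵀ
= [0, 12]ᵀ
Result: (0, 12)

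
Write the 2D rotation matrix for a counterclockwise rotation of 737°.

Rotation matrix formula: [[cos θ, -sin θ], [sin θ, cos θ]]
For θ = 737°:
cos(737°) = 0.9563
sin(737°) = 0.2924
Result: [[0.9563, -0.2924], [0.2924, 0.9563]]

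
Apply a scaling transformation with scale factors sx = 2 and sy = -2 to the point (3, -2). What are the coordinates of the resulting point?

Scaling matrix:
[[2, 0], [0, -2]]
Result: (3 × 2, -2 × -2) = (6, 4)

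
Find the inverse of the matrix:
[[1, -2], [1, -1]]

For [[a,b],[c,d]], inverse = (1/det)·[[d,-b],[-c,a]]
det = (1)(-1) - (-2)(1) = -1 - -2 = 1
Inverse = [[-1, 2], [-1, 1]]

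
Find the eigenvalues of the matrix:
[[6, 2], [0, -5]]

Characteristic equation: det(A - λI) = 0
λ² - (trace)λ + (det) = 0
trace = 6 + -5 = 1, det = (6)(-5) - (2)(0) = -30
λ² - (1)λ + (-30) = 0
λ = (1 ± √((1)² - 4·(-30))) / 2 = (1 ± √121) / 2
Solving: λ = -5, 6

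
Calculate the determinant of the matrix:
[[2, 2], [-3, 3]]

For a 2×2 matrix [[a, b], [c, d]], det = ad - bc
det = (2)(3) - (2)(-3) = 6 - -6 = 12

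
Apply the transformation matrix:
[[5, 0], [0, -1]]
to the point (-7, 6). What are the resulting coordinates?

Matrix multiplication:
[[5, 0], [0, -1]] × [-7, 6]ᵀ
= [(5)(-7) + (0)(6), (0)(-7) + (-1)(6)]ᵀ
= [-35, -6]ᵀ
Result: (-35, -6)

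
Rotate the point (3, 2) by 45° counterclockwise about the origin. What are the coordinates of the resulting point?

Rotation matrix for 45°: [[cos 45°, -sin 45°], [sin 45°, cos 45°]] ≈ [[0.707107, -0.707107], [0.707107, 0.707107]]
[[0.707107, -0.707107], [0.707107, 0.707107]] × [3, 2]ᵀ ≈ [0.7071, 3.5355]ᵀ
Result: (0.7071, 3.5355)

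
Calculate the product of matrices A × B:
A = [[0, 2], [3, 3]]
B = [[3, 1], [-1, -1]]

Matrix multiplication:
C[0][0] = 0×3 + 2×-1 = -2
C[0][1] = 0×1 + 2×-1 = -2
C[1][0] = 3×3 + 3×-1 = 6
C[1][1] = 3×1 + 3×-1 = 0
Result: [[-2, -2], [6, 0]]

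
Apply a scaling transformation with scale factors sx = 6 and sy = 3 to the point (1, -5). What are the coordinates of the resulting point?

Scaling matrix:
[[6, 0], [0, 3]]
Result: (1 × 6, -5 × 3) = (6, -15)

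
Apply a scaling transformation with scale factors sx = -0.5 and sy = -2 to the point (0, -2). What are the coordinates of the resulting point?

Scaling matrix:
[[-0.50, 0], [0, -2]]
Result: (0 × -0.5, -2 × -2) = (0, 4)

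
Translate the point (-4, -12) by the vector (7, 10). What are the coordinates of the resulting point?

Translation by (7, 10) (homogeneous matrix [[1, 0, 7], [0, 1, 10], [0, 0, 1]]):
x' = -4 + 7 = 3
y' = -12 + 10 = -2
Result: (3, -2)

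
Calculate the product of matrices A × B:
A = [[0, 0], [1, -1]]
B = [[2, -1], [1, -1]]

Matrix multiplication:
C[0][0] = 0×2 + 0×1 = 0
C[0][1] = 0×-1 + 0×-1 = 0
C[1][0] = 1×2 + -1×1 = 1
C[1][1] = 1×-1 + -1×-1 = 0
Result: [[0, 0], [1, 0]]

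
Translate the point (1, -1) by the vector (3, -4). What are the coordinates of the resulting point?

Translation by (3, -4) (homogeneous matrix [[1, 0, 3], [0, 1, -4], [0, 0, 1]]):
x' = 1 + 3 = 4
y' = -1 + -4 = -5
Result: (4, -5)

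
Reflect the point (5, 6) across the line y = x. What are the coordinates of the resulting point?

Reflection across line y = x: (5, 6) → (6, 5)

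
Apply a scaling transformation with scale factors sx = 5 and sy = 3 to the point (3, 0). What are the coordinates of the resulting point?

Scaling matrix:
[[5, 0], [0, 3]]
Result: (3 × 5, 0 × 3) = (15, 0)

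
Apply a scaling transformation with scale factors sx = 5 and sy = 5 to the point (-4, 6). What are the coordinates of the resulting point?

Scaling matrix:
[[5, 0], [0, 5]]
Result: (-4 × 5, 6 × 5) = (-20, 30)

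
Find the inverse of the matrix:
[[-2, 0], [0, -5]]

For [[a,b],[c,d]], inverse = (1/det)·[[d,-b],[-c,a]]
det = (-2)(-5) - (0)(0) = 10 - 0 = 10
Inverse = (1/10)·[[-5, 0], [0, -2]]
= [[-1/2, 0], [0, -1/5]]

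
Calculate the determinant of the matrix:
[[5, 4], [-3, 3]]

For a 2×2 matrix [[a, b], [c, d]], det = ad - bc
det = (5)(3) - (4)(-3) = 15 - -12 = 27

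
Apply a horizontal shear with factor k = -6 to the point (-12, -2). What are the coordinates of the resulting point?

Shear matrix for horizontal shear with factor k = -6:
[[1, -6], [0, 1]]
Result: (-12, -2) → (0, -2)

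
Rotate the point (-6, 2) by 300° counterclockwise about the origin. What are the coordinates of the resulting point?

Rotation matrix for 300°: [[cos 300°, -sin 300°], [sin 300°, cos 300°]] ≈ [[0.500000, 0.866025], [-0.866025, 0.500000]]
[[0.500000, 0.866025], [-0.866025, 0.500000]] × [-6, 2]ᵀ ≈ [-1.2679, 6.1962]ᵀ
Result: (-1.2679, 6.1962)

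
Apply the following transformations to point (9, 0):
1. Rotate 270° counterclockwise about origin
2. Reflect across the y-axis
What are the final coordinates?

Step 1: Rotate 270° → (0, -9)
Step 2: Reflect across y-axis → (0, -9)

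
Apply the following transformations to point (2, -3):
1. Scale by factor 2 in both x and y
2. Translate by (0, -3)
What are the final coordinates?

Step 1: Scale (2, -3) by 2 → (4, -6)
Step 2: Translate by (0, -3) → (4, -9)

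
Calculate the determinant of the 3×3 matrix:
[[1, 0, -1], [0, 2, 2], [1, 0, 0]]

Expansion along first row:
det = 1·det([[2,2],[0,0]]) - 0·det([[0,2],[1,0]]) + -1·det([[0,2],[1,0]])
    = 1·(2·0 - 2·0) - 0·(0·0 - 2·1) + -1·(0·0 - 2·1)
    = 1·0 - 0·-2 + -1·-2
    = 0 + 0 + 2 = 2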